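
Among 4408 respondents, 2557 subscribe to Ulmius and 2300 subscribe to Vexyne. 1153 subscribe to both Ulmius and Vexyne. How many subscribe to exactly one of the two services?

2551

N(exactly one) = 2557 + 2300 − 2·1153 = 2551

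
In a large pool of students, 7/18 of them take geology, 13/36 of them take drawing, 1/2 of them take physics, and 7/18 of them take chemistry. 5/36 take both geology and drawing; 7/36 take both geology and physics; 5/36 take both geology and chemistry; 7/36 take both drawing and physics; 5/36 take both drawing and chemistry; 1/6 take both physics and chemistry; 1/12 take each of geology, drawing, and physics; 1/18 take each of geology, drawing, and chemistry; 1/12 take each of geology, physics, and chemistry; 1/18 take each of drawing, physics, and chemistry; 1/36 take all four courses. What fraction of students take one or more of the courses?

11/12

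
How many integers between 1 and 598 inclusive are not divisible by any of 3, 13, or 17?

By inclusion-exclusion,
floor(598/3) + floor(598/13) + floor(598/17) − floor(598/39) − floor(598/51) − floor(598/221) + floor(598/663) = 199 + 46 + 35 − 15 − 11 − 2 + 0 = 252
598 − 252 = 346

346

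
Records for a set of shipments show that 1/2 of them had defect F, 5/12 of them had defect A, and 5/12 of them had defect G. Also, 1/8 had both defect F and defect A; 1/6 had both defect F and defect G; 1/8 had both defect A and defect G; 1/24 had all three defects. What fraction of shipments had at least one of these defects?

Apply inclusion-exclusion:
P(union) = 1/2 + 5/12 + 5/12 − 1/8 − 1/6 − 1/8 + 1/24 = 23/24

23/24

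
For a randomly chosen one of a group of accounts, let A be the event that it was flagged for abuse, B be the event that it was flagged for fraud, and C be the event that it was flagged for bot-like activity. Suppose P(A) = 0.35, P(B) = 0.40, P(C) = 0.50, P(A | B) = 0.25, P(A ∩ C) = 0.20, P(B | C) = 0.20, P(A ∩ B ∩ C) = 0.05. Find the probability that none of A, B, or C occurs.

P(A ∩ B) = P(B)·P(A|B) = 0.40 × 0.25 = 0.10
P(B ∩ C) = P(C)·P(B|C) = 0.50 × 0.20 = 0.10
P(A ∪ B ∪ C) = 0.35 + 0.40 + 0.50 − 0.10 − 0.20 − 0.10 + 0.05 = 0.90
P(none) = 1 − 0.90 = 0.10

0.10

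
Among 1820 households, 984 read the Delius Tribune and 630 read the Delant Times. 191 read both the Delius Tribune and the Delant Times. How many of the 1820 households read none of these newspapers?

By inclusion-exclusion,
N(≥1) = 984 + 630 − 191 = 1423
None: 1820 − 1423 = 397

397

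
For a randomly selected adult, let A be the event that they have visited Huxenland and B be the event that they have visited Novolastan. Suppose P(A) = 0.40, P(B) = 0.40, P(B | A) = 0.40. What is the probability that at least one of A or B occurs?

0.64

P(A ∩ B) = P(A)·P(B|A) = 0.40 × 0.40 = 0.16
P(A ∪ B) = 0.40 + 0.40 − 0.16 = 0.64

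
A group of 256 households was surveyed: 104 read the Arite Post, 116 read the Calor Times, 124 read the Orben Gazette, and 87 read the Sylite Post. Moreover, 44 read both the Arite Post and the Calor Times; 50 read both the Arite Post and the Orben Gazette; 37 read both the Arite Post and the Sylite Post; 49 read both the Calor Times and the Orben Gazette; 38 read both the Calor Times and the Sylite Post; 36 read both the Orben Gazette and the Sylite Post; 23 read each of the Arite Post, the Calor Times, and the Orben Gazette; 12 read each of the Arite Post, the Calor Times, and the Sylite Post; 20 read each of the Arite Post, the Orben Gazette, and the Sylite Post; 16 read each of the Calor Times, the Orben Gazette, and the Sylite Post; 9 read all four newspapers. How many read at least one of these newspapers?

239

|union| = 104 + 116 + 124 + 87 − 44 − 50 − 37 − 49 − 38 − 36 + 23 + 12 + 20 + 16 − 9 = 239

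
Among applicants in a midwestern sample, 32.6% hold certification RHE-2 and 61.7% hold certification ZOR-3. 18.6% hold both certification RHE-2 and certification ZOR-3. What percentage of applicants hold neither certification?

24.3%

Using inclusion–exclusion:
P(union) = 32.6 + 61.7 − 18.6 = 75.7%
P(none) = 100% − 75.7% = 24.3%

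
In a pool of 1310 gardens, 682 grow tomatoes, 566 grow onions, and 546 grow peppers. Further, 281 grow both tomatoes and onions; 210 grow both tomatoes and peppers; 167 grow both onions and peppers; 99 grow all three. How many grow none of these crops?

Using inclusion–exclusion:
|at least one| = 682 + 566 + 546 − 281 − 210 − 167 + 99 = 1235
None: 1310 − 1235 = 75

75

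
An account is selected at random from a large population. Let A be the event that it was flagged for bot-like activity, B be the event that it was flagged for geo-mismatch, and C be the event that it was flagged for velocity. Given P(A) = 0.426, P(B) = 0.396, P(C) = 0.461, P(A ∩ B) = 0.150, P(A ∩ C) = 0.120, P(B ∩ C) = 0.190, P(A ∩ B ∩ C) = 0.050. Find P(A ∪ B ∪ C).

0.873

By inclusion-exclusion,
P(A ∪ B ∪ C) = 0.426 + 0.396 + 0.461 − 0.150 − 0.120 − 0.190 + 0.050 = 0.873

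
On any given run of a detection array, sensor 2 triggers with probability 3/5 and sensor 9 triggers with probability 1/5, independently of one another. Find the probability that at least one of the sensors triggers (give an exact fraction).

Since the events are independent, P(none) is the product of the individual non-occurrence probabilities.
P(none) = (1 − 3/5) × (1 − 1/5) = 2/5 × 4/5 = 8/25
P(at least one) = 1 − 8/25 = 17/25

17/25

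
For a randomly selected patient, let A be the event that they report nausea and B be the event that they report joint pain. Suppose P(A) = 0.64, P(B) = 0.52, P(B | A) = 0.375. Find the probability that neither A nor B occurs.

P(A ∩ B) = P(A)·P(B|A) = 0.64 × 0.375 = 0.24
P(A ∪ B) = 0.64 + 0.52 − 0.24 = 0.92
P(none) = 1 − 0.92 = 0.08

0.08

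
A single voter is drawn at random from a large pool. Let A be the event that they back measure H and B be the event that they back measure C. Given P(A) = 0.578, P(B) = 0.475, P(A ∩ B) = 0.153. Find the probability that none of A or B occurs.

0.100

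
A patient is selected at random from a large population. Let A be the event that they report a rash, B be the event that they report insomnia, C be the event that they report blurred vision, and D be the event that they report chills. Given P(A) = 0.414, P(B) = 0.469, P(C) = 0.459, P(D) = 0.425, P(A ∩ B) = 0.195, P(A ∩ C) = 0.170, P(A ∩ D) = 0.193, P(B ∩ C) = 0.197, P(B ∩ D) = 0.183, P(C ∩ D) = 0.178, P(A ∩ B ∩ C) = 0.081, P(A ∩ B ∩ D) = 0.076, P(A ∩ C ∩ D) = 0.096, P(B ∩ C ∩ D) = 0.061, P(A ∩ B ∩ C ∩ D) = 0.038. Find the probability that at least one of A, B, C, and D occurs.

0.927

Using inclusion–exclusion:
P(A ∪ B ∪ C ∪ D) = 0.414 + 0.469 + 0.459 + 0.425 − 0.195 − 0.170 − 0.193 − 0.197 − 0.183 − 0.178 + 0.081 + 0.076 + 0.096 + 0.061 − 0.038 = 0.927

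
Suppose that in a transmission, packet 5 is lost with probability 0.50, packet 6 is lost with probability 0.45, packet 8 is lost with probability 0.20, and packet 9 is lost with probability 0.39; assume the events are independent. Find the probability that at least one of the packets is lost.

0.8658

Independence gives P(none) = ∏(1 − pᵢ).
P(none) = (1 − 0.50) × (1 − 0.45) × (1 − 0.20) × (1 − 0.39) = 0.50 × 0.55 × 0.80 × 0.61 = 0.1342
P(at least one) = 1 − 0.1342 = 0.8658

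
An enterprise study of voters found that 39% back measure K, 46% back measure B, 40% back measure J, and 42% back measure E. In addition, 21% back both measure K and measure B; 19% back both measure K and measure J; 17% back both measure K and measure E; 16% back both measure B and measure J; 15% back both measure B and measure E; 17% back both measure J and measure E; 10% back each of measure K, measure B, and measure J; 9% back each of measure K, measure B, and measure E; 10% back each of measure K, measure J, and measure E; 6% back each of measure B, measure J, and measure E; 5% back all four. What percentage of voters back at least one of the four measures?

92%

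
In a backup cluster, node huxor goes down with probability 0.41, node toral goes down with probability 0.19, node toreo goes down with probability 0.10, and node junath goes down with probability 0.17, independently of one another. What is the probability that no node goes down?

0.3569913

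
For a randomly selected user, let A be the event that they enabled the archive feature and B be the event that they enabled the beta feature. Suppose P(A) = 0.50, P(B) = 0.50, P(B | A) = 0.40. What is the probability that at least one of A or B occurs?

P(A ∩ B) = P(A)·P(B|A) = 0.50 × 0.40 = 0.20
Using inclusion–exclusion:
P(A ∪ B) = 0.50 + 0.50 − 0.20 = 0.80

0.80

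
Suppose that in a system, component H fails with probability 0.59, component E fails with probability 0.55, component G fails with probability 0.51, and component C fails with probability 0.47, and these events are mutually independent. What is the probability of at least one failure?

0.95208535

P(none) = (1 − 0.59) × (1 − 0.55) × (1 − 0.51) × (1 − 0.47) = 0.41 × 0.45 × 0.49 × 0.53 = 0.04791465
P(at least one) = 1 − 0.04791465 = 0.95208535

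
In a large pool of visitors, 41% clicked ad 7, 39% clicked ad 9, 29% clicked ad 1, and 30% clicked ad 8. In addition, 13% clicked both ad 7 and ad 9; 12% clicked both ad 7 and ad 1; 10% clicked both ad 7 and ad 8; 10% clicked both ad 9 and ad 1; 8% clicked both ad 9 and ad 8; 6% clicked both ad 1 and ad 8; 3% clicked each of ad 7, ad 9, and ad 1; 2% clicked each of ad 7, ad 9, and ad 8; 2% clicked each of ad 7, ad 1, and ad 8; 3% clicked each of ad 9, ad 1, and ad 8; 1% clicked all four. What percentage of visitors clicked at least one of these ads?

P(at least one) = 41 + 39 + 29 + 30 − 13 − 12 − 10 − 10 − 8 − 6 + 3 + 2 + 2 + 3 − 1 = 89%

89%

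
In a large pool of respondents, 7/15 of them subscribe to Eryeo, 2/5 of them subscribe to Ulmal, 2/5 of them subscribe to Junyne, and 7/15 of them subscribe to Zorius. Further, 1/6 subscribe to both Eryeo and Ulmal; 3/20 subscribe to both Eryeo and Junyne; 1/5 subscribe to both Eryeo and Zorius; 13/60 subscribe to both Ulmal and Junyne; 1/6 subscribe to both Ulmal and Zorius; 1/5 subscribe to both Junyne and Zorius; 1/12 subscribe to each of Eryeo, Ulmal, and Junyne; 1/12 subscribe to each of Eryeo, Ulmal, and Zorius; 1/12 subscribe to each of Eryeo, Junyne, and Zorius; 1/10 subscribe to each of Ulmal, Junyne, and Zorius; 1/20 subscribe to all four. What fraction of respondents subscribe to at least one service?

14/15

P(union) = 7/15 + 2/5 + 2/5 + 7/15 − 1/6 − 3/20 − 1/5 − 13/60 − 1/6 − 1/5 + 1/12 + 1/12 + 1/12 + 1/10 − 1/20 = 14/15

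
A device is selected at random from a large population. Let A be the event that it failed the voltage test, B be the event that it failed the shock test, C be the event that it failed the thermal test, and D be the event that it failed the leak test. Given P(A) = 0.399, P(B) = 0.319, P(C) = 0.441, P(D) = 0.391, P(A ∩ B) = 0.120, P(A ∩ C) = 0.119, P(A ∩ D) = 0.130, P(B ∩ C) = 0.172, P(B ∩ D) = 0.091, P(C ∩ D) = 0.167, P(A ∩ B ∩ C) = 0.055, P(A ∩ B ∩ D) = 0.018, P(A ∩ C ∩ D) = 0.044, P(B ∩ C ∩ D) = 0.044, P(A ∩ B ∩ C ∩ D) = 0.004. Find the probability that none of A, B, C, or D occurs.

P(A ∪ B ∪ C ∪ D) = 0.399 + 0.319 + 0.441 + 0.391 − 0.120 − 0.119 − 0.130 − 0.172 − 0.091 − 0.167 + 0.055 + 0.018 + 0.044 + 0.044 − 0.004 = 0.908
P(none) = 1 − 0.908 = 0.092

0.092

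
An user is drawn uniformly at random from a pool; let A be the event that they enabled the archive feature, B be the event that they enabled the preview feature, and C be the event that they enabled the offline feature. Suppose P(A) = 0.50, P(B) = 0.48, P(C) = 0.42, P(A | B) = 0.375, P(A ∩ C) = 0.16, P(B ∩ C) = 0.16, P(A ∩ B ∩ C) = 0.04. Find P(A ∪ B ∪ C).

0.94

P(A ∩ B) = P(B)·P(A|B) = 0.48 × 0.375 = 0.18
Using inclusion–exclusion:
P(A ∪ B ∪ C) = 0.50 + 0.48 + 0.42 − 0.18 − 0.16 − 0.16 + 0.04 = 0.94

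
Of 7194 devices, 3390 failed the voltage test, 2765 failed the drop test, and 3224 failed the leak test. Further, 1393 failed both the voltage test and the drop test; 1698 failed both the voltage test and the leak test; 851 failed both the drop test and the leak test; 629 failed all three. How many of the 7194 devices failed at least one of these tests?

|at least one| = 3390 + 2765 + 3224 − 1393 − 1698 − 851 + 629 = 6066

6066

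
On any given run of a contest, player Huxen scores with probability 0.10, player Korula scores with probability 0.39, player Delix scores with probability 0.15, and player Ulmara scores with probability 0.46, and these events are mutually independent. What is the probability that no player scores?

0.251991

P(none) = (1 − 0.10) × (1 − 0.39) × (1 − 0.15) × (1 − 0.46) = 0.90 × 0.61 × 0.85 × 0.54 = 0.251991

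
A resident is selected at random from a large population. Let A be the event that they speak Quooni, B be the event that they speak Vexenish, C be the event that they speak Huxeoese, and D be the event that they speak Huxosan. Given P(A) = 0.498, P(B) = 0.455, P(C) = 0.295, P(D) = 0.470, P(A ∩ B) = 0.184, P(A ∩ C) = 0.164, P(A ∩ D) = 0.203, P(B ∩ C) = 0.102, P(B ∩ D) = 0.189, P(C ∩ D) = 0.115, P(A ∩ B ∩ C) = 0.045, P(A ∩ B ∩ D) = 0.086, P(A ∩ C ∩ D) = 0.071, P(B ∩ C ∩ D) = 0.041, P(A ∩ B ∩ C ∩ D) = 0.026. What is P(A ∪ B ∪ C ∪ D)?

0.978

By inclusion–exclusion:
P(A ∪ B ∪ C ∪ D) = 0.498 + 0.455 + 0.295 + 0.470 − 0.184 − 0.164 − 0.203 − 0.102 − 0.189 − 0.115 + 0.045 + 0.086 + 0.071 + 0.041 − 0.026 = 0.978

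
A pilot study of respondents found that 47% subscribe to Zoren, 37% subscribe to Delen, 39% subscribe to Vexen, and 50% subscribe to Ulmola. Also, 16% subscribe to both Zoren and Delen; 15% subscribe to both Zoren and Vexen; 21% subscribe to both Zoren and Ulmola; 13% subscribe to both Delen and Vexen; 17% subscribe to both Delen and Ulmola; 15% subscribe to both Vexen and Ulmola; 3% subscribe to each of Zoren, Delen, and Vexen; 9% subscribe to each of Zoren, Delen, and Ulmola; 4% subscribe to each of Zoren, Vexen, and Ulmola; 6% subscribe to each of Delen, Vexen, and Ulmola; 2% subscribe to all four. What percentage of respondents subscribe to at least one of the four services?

96%

By inclusion–exclusion:
P(at least one) = 47 + 37 + 39 + 50 − 16 − 15 − 21 − 13 − 17 − 15 + 3 + 9 + 4 + 6 − 2 = 96%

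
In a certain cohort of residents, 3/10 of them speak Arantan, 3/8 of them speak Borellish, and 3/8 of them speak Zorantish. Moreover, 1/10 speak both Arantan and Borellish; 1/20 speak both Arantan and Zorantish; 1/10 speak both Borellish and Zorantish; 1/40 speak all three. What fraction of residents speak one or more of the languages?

33/40

P(≥1) = 3/10 + 3/8 + 3/8 − 1/10 − 1/20 − 1/10 + 1/40 = 33/40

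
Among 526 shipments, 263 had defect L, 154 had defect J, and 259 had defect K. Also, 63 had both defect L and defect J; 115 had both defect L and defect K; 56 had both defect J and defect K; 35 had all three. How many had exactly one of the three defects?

Using the inclusion–exclusion count for exactly one event:
|exactly one| = 263 + 154 + 259 − 2·63 − 2·115 − 2·56 + 3·35 = 313

313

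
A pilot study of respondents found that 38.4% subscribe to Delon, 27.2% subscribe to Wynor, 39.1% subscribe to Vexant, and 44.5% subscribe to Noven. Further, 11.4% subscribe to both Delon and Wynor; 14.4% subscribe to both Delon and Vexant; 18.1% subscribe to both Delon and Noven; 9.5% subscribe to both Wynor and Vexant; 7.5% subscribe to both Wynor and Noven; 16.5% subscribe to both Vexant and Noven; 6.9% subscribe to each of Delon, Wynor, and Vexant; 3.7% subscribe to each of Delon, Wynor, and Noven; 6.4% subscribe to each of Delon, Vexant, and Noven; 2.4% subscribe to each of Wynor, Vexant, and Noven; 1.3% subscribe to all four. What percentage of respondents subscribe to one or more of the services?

89.9%

P(≥1) = 38.4 + 27.2 + 39.1 + 44.5 − 11.4 − 14.4 − 18.1 − 9.5 − 7.5 − 16.5 + 6.9 + 3.7 + 6.4 + 2.4 − 1.3 = 89.9%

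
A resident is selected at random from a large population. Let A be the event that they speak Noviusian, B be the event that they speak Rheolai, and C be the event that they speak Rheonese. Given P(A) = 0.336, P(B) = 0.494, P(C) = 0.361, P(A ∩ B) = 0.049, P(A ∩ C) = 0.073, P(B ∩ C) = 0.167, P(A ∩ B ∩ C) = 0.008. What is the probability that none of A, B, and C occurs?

0.090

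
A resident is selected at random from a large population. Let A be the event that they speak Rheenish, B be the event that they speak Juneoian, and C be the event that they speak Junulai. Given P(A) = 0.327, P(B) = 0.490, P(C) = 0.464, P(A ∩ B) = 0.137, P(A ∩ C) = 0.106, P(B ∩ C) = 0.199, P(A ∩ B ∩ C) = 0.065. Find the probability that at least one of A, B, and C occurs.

0.904

Apply inclusion-exclusion:
P(A ∪ B ∪ C) = 0.327 + 0.490 + 0.464 − 0.137 − 0.106 − 0.199 + 0.065 = 0.904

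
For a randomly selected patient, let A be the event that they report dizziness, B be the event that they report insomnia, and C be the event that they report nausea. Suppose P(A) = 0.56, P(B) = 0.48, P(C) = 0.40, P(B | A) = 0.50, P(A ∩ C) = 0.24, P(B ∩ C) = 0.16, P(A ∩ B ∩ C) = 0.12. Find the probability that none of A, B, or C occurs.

0.12

P(A ∩ B) = P(A)·P(B|A) = 0.56 × 0.50 = 0.28
P(A ∪ B ∪ C) = 0.56 + 0.48 + 0.40 − 0.28 − 0.24 − 0.16 + 0.12 = 0.88
P(none) = 1 − 0.88 = 0.12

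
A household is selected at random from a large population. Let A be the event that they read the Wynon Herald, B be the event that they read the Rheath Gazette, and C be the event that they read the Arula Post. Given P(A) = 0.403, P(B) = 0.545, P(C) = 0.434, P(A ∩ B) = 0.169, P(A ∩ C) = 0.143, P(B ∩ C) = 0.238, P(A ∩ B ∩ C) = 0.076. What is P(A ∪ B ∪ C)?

0.908

P(A ∪ B ∪ C) = 0.403 + 0.545 + 0.434 − 0.169 − 0.143 − 0.238 + 0.076 = 0.908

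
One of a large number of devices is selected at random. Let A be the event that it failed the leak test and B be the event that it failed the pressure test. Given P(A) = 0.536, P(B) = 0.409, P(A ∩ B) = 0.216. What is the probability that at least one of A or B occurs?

By inclusion–exclusion:
P(A ∪ B) = 0.536 + 0.409 − 0.216 = 0.729

0.729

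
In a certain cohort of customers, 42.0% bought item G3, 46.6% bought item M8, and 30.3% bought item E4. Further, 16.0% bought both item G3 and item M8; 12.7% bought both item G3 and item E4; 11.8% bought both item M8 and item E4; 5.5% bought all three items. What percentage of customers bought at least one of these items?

By inclusion-exclusion,
P(union) = 42.0 + 46.6 + 30.3 − 16.0 − 12.7 − 11.8 + 5.5 = 83.9%

83.9%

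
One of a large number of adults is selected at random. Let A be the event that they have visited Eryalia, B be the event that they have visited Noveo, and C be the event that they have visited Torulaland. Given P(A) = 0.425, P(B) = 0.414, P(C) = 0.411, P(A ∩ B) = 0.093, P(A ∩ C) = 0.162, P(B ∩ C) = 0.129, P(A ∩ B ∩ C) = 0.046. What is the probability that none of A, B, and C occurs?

0.088

Apply inclusion-exclusion:
P(A ∪ B ∪ C) = 0.425 + 0.414 + 0.411 − 0.093 − 0.162 − 0.129 + 0.046 = 0.912
P(none) = 1 − 0.912 = 0.088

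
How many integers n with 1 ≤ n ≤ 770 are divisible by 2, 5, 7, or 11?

530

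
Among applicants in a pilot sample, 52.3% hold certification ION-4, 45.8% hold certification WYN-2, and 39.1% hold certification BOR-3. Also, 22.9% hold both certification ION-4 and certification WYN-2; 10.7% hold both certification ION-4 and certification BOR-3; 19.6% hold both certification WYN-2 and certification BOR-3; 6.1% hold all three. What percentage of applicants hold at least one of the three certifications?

90.1%

By inclusion-exclusion,
P(union) = 52.3 + 45.8 + 39.1 − 22.9 − 10.7 − 19.6 + 6.1 = 90.1%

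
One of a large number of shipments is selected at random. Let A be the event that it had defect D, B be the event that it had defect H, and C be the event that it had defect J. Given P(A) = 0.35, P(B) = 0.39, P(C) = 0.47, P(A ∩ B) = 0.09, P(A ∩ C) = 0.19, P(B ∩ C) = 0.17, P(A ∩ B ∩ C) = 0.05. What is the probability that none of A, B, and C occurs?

P(A ∪ B ∪ C) = 0.35 + 0.39 + 0.47 − 0.09 − 0.19 − 0.17 + 0.05 = 0.81
P(none) = 1 − 0.81 = 0.19

0.19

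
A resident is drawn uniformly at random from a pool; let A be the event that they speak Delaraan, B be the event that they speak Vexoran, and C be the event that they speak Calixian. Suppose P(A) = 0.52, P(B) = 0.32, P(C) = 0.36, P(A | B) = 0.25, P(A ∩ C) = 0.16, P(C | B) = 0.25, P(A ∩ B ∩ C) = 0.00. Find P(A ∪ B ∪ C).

P(A ∩ B) = P(B)·P(A|B) = 0.32 × 0.25 = 0.08
P(B ∩ C) = P(B)·P(C|B) = 0.32 × 0.25 = 0.08
P(A ∪ B ∪ C) = 0.52 + 0.32 + 0.36 − 0.08 − 0.16 − 0.08 + 0.00 = 0.88

0.88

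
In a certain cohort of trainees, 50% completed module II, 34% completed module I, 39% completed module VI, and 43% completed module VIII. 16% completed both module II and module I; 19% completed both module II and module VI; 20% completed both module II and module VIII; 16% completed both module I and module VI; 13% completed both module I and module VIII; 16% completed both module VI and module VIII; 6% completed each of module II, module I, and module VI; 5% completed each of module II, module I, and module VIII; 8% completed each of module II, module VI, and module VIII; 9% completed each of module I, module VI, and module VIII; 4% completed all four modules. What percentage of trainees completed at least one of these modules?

90%

By inclusion–exclusion:
P(at least one) = 50 + 34 + 39 + 43 − 16 − 19 − 20 − 16 − 13 − 16 + 6 + 5 + 8 + 9 − 4 = 90%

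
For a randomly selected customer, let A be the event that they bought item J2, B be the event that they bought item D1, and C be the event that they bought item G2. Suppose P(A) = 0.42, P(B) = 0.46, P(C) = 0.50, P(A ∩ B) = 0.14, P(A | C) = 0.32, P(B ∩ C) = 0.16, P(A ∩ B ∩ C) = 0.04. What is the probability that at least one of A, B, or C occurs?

0.96

P(A ∩ C) = P(C)·P(A|C) = 0.50 × 0.32 = 0.16
By inclusion–exclusion:
P(A ∪ B ∪ C) = 0.42 + 0.46 + 0.50 − 0.14 − 0.16 − 0.16 + 0.04 = 0.96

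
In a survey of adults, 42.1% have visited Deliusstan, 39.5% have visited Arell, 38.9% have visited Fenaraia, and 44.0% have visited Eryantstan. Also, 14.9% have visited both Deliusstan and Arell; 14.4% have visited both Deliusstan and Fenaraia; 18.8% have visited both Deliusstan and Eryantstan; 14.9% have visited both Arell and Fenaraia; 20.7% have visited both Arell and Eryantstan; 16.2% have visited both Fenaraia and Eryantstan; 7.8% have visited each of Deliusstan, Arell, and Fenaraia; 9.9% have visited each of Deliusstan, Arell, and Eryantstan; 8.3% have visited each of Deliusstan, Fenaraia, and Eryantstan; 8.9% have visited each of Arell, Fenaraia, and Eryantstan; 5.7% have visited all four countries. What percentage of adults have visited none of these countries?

By inclusion–exclusion:
P(union) = 42.1 + 39.5 + 38.9 + 44.0 − 14.9 − 14.4 − 18.8 − 14.9 − 20.7 − 16.2 + 7.8 + 9.9 + 8.3 + 8.9 − 5.7 = 93.8%
P(none) = 100% − 93.8% = 6.2%

6.2%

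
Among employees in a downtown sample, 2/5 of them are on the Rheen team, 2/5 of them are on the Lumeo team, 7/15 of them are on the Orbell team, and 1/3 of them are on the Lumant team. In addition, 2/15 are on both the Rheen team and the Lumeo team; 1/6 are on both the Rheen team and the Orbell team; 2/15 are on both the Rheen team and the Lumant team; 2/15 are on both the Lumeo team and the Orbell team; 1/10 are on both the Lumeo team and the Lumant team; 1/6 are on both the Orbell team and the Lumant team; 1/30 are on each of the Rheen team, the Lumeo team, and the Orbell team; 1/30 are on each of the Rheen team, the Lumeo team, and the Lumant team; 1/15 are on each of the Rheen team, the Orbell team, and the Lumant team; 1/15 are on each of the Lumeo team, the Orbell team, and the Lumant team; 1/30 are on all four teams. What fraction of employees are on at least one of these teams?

14/15

Inclusion–exclusion gives
P(union) = 2/5 + 2/5 + 7/15 + 1/3 − 2/15 − 1/6 − 2/15 − 2/15 − 1/10 − 1/6 + 1/30 + 1/30 + 1/15 + 1/15 − 1/30 = 14/15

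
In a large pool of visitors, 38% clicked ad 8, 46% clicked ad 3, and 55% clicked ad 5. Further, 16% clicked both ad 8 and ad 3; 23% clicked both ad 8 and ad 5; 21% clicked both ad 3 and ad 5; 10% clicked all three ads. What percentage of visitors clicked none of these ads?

11%

Apply inclusion-exclusion:
P(union) = 38 + 46 + 55 − 16 − 23 − 21 + 10 = 89%
P(none) = 100% − 89% = 11%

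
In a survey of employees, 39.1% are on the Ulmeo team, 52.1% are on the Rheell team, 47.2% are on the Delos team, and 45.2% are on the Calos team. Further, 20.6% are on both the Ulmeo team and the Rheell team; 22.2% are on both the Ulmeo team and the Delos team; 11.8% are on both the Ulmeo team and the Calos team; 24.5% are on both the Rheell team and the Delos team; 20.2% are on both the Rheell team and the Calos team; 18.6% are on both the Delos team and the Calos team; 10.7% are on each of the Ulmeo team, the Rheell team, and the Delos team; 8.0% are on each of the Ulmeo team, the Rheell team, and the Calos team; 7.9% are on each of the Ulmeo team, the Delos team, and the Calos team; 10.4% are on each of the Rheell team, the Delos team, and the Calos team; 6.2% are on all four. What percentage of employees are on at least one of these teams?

96.5%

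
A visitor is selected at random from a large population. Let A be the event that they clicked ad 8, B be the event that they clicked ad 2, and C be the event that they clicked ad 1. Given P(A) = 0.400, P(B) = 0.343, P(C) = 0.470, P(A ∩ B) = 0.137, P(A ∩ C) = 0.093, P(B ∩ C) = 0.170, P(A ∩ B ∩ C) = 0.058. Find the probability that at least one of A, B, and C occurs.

P(A ∪ B ∪ C) = 0.400 + 0.343 + 0.470 − 0.137 − 0.093 − 0.170 + 0.058 = 0.871

0.871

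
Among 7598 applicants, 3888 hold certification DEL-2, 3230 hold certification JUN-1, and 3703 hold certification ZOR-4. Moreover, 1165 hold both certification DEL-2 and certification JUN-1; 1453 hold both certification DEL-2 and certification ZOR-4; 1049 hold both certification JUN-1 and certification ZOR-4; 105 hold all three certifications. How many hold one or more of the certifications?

7259

Using inclusion–exclusion:
|at least one| = 3888 + 3230 + 3703 − 1165 − 1453 − 1049 + 105 = 7259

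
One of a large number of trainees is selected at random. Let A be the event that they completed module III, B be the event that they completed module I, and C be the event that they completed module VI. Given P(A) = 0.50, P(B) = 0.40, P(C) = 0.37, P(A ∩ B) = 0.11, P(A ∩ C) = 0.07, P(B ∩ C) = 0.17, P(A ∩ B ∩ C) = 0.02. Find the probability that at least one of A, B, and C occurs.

By inclusion-exclusion,
P(A ∪ B ∪ C) = 0.50 + 0.40 + 0.37 − 0.11 − 0.07 − 0.17 + 0.02 = 0.94

0.94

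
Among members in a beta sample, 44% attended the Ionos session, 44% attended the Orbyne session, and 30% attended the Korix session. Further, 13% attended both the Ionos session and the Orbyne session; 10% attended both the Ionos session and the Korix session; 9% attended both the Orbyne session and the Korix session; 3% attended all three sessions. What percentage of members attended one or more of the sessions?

89%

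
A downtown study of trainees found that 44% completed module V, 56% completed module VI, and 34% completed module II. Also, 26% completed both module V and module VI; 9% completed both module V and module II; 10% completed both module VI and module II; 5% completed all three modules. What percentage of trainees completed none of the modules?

P(≥1) = 44 + 56 + 34 − 26 − 9 − 10 + 5 = 94%
P(none) = 100% − 94% = 6%

6%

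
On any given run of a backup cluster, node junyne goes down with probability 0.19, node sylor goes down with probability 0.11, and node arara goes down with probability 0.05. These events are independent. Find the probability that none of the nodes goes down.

Since the events are independent, P(none) is the product of the individual non-occurrence probabilities.
P(none) = (1 − 0.19) × (1 − 0.11) × (1 − 0.05) = 0.81 × 0.89 × 0.95 = 0.684855

0.684855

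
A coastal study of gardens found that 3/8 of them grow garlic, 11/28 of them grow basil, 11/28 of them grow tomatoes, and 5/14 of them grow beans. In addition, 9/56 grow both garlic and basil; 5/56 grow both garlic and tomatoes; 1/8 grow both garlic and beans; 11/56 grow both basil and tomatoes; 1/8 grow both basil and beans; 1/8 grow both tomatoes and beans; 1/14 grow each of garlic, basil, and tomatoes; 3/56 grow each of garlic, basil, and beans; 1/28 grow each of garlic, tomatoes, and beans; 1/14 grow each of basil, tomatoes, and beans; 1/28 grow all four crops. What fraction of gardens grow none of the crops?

P(≥1) = 3/8 + 11/28 + 11/28 + 5/14 − 9/56 − 5/56 − 1/8 − 11/56 − 1/8 − 1/8 + 1/14 + 3/56 + 1/28 + 1/14 − 1/28 = 25/28
P(none) = 1 − 25/28 = 3/28

3/28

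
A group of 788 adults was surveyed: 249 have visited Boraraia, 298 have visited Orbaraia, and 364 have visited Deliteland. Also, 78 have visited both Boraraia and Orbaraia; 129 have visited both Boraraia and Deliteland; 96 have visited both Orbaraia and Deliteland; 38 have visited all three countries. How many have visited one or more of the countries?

Using inclusion–exclusion:
N(≥1) = 249 + 298 + 364 − 78 − 129 − 96 + 38 = 646

646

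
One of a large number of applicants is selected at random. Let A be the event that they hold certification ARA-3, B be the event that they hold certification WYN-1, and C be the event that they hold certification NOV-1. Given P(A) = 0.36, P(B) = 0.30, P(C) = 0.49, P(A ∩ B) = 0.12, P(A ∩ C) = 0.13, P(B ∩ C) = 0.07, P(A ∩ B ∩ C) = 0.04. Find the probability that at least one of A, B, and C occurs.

0.87

P(A ∪ B ∪ C) = 0.36 + 0.30 + 0.49 − 0.12 − 0.13 − 0.07 + 0.04 = 0.87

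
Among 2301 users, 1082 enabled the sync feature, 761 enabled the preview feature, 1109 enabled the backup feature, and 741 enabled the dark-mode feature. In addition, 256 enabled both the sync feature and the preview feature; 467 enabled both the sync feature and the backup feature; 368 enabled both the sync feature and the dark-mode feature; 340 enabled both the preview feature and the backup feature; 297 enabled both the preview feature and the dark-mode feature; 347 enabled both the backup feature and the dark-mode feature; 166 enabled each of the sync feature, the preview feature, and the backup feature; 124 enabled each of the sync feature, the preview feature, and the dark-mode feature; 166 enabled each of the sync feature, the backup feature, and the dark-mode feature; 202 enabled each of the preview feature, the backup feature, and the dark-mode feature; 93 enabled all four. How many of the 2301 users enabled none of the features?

Inclusion–exclusion gives
N(≥1) = 1082 + 761 + 1109 + 741 − 256 − 467 − 368 − 340 − 297 − 347 + 166 + 124 + 166 + 202 − 93 = 2183
None: 2301 − 2183 = 118

118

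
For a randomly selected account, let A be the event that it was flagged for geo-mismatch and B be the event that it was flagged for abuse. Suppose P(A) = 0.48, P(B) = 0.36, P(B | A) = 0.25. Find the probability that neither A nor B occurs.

P(A ∩ B) = P(A)·P(B|A) = 0.48 × 0.25 = 0.12
P(A ∪ B) = 0.48 + 0.36 − 0.12 = 0.72
P(none) = 1 − 0.72 = 0.28

0.28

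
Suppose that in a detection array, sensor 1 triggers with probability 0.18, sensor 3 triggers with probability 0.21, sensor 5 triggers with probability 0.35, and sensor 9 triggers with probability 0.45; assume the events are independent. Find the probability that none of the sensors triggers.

0.2315885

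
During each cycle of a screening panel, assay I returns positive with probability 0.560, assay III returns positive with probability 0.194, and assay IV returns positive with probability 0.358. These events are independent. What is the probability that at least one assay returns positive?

0.77232112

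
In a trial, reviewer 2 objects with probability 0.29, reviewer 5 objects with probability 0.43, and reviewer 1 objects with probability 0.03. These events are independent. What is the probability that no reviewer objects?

P(none) = (1 − 0.29) × (1 − 0.43) × (1 − 0.03) = 0.71 × 0.57 × 0.97 = 0.392559

0.392559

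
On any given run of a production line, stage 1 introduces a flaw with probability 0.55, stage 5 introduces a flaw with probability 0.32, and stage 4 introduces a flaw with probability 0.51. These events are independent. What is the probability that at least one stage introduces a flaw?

0.85006

Since the events are independent, P(none) is the product of the individual non-occurrence probabilities.
P(none) = (1 − 0.55) × (1 − 0.32) × (1 − 0.51) = 0.45 × 0.68 × 0.49 = 0.14994
P(at least one) = 1 − 0.14994 = 0.85006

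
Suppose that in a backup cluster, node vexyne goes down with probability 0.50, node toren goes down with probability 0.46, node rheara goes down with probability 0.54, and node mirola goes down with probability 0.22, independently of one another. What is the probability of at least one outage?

P(none) = (1 − 0.50) × (1 − 0.46) × (1 − 0.54) × (1 − 0.22) = 0.50 × 0.54 × 0.46 × 0.78 = 0.096876
P(at least one) = 1 − 0.096876 = 0.903124

0.903124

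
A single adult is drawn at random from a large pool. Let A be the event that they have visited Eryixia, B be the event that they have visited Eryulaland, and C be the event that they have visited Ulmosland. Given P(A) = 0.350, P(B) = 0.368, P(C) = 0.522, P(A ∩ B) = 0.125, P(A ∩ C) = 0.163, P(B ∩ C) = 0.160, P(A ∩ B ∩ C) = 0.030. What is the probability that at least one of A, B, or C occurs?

0.822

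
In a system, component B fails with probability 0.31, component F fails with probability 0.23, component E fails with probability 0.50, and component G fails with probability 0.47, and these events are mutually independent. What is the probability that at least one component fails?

0.8592055

P(none) = (1 − 0.31) × (1 − 0.23) × (1 − 0.50) × (1 − 0.47) = 0.69 × 0.77 × 0.50 × 0.53 = 0.1407945
P(at least one) = 1 − 0.1407945 = 0.8592055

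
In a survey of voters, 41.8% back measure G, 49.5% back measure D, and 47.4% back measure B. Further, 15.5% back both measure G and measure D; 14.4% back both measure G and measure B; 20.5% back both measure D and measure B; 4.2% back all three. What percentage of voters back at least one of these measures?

Using inclusion–exclusion:
P(≥1) = 41.8 + 49.5 + 47.4 − 15.5 − 14.4 − 20.5 + 4.2 = 92.5%

92.5%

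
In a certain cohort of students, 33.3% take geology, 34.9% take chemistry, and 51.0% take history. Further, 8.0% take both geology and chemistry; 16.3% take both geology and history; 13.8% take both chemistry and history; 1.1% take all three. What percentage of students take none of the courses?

17.8%

By inclusion-exclusion,
P(≥1) = 33.3 + 34.9 + 51.0 − 8.0 − 16.3 − 13.8 + 1.1 = 82.2%
P(none) = 100% − 82.2% = 17.8%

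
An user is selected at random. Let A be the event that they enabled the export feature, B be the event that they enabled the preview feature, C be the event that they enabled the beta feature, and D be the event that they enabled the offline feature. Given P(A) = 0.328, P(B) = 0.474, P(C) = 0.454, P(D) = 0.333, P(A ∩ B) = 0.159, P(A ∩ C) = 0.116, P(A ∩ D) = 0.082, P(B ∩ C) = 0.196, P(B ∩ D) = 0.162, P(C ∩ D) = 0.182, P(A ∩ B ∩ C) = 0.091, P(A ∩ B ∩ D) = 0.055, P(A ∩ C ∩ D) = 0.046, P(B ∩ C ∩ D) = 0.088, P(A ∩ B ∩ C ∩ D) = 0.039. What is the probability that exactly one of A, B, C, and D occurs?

0.479

P(exactly one) = 0.328 + 0.474 + 0.454 + 0.333 − 2·0.159 − 2·0.116 − 2·0.082 − 2·0.196 − 2·0.162 − 2·0.182 + 3·0.091 + 3·0.055 + 3·0.046 + 3·0.088 − 4·0.039 = 0.479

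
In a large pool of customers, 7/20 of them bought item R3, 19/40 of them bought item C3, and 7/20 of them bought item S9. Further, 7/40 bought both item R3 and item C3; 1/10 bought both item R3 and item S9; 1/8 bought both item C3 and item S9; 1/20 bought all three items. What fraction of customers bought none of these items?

7/40

P(≥1) = 7/20 + 19/40 + 7/20 − 7/40 − 1/10 − 1/8 + 1/20 = 33/40
P(none) = 1 − 33/40 = 7/40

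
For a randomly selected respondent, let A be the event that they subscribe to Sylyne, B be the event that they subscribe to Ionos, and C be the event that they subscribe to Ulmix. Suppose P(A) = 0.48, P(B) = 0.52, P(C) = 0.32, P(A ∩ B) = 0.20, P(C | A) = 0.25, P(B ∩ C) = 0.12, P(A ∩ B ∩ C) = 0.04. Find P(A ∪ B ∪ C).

0.92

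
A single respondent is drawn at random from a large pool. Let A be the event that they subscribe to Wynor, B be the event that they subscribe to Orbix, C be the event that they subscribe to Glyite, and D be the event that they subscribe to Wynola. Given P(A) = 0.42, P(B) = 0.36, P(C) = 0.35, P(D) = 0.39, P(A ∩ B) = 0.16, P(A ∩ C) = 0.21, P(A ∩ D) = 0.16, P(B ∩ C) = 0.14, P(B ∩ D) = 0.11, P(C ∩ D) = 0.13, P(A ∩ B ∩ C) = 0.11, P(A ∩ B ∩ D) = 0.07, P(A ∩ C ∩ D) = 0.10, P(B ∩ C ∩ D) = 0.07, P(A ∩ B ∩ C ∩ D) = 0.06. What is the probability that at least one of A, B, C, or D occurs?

P(A ∪ B ∪ C ∪ D) = 0.42 + 0.36 + 0.35 + 0.39 − 0.16 − 0.21 − 0.16 − 0.14 − 0.11 − 0.13 + 0.11 + 0.07 + 0.10 + 0.07 − 0.06 = 0.90

0.90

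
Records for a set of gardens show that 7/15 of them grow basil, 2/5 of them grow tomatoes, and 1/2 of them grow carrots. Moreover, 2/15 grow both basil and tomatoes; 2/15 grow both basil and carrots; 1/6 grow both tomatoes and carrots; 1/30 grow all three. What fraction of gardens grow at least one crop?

Apply inclusion-exclusion:
P(union) = 7/15 + 2/5 + 1/2 − 2/15 − 2/15 − 1/6 + 1/30 = 29/30

29/30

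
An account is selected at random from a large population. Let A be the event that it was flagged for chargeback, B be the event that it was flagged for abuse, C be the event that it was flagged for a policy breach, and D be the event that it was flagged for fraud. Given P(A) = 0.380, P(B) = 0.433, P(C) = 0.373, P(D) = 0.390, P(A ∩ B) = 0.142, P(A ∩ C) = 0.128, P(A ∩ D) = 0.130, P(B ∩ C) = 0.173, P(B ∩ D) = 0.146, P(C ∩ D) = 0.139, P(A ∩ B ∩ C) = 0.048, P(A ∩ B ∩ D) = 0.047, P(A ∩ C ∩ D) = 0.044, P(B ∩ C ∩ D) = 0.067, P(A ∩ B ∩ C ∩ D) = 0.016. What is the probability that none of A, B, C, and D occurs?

By inclusion-exclusion,
P(A ∪ B ∪ C ∪ D) = 0.380 + 0.433 + 0.373 + 0.390 − 0.142 − 0.128 − 0.130 − 0.173 − 0.146 − 0.139 + 0.048 + 0.047 + 0.044 + 0.067 − 0.016 = 0.908
P(none) = 1 − 0.908 = 0.092

0.092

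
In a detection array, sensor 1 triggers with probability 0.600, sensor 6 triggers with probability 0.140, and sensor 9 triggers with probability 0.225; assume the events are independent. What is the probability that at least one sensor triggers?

0.7334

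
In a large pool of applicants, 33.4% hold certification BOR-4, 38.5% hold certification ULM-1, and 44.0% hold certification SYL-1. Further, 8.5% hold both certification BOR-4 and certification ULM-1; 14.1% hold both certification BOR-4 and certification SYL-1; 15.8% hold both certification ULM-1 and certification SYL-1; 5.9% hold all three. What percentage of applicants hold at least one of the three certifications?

83.4%

Using inclusion–exclusion:
P(union) = 33.4 + 38.5 + 44.0 − 8.5 − 14.1 − 15.8 + 5.9 = 83.4%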